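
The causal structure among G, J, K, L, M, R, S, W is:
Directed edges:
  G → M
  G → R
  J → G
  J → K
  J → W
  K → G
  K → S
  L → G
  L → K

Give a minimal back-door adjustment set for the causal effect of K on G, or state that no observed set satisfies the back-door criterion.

K→G: minimal back-door set {J, L}.

desc(K)\{K}={G,M,R,S}; candidates ⊆ {J,L,W}.
size 0: {}; under {} K still reaches {G,J,L,M,R,W} ∋ G.
size 1: {J}, {L}, {W}; under {J} K still reaches {G,L,M,R} ∋ G.
{J,L}: K⊥G given {J,L} in G with K→· removed — back-door holds.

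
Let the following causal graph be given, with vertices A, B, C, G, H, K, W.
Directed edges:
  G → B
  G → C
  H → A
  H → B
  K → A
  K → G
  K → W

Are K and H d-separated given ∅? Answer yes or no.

Bayes-Ball from K | ∅ reaches {A,B,C,G,W}.
H ∉ reach(K|∅) ⇒ K ⊥ H | ∅.

Yes — K ⊥ H | ∅.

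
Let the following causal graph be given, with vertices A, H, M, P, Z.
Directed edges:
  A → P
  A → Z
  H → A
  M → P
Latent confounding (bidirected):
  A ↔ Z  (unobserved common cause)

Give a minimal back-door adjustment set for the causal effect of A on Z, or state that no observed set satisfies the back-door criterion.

A→Z: no observed back-door set.

desc(A)\{A}={P,Z}; candidates ⊆ {H,M}.
A↔Z: latent back-door arc(s) into A.
size 0: {}; under {} A still reaches {H,Z} ∋ Z.
size 1: {H}, {M}; under {H} A still reaches {Z} ∋ Z.
size 2: {H,M}; under {H,M} A still reaches {Z} ∋ Z.
A↔Z cannot be blocked by any observed set — no back-door set.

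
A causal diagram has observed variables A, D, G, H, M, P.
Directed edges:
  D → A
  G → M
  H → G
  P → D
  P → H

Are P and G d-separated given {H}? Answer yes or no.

Yes — P ⊥ G | {H}.

Bayes-Ball from P | {H} reaches {A,D}.
G ∉ reach(P|{H}) ⇒ P ⊥ G | {H}.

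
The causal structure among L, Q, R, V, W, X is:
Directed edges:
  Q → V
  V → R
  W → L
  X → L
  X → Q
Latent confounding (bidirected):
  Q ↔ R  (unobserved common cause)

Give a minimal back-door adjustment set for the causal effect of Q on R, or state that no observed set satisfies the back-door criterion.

Q→R: no observed back-door set.

desc(Q)\{Q}={R,V}; candidates ⊆ {L,W,X}.
Q↔R: latent back-door arc(s) into Q.
size 0: {}; under {} Q still reaches {L,R,X} ∋ R.
size 1: {L}, {W}, {X}; under {L} Q still reaches {R,W,X} ∋ R.
size 2: {L,W}, {L,X}, {W,X}; under {L,W} Q still reaches {R,X} ∋ R.
Q↔R cannot be blocked by any observed set — no back-door set.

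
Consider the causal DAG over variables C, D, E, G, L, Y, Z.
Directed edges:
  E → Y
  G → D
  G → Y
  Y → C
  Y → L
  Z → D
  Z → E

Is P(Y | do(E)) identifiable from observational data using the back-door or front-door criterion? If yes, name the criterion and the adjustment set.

desc(E)\{E}={C,L,Y}; candidates ⊆ {D,G,Z}.
∅: E⊥Y given ∅ in G with E→· removed — back-door holds.
P(Y|do(E)) = P(Y|E) — no adjustment needed.

P(Y|do(E)): backdoor, adjust for ∅.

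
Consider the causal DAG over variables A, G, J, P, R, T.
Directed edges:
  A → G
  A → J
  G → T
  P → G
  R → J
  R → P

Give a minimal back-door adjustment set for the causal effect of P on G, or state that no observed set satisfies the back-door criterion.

P→G: minimal back-door set ∅.

desc(P)\{P}={G,T}; candidates ⊆ {A,J,R}.
∅: P⊥G given ∅ in G with P→· removed — back-door holds.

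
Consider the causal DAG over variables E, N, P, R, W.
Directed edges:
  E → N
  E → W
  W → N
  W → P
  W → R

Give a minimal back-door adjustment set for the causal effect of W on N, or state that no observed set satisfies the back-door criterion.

W→N: minimal back-door set {E}.

desc(W)\{W}={N,P,R}; candidates ⊆ {E}.
size 0: {}; under {} W still reaches {E,N} ∋ N.
{E}: W⊥N given {E} in G with W→· removed — back-door holds.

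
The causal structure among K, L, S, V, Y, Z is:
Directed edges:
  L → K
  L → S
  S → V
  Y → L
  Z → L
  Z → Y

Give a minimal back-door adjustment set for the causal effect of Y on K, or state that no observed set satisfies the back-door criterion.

desc(Y)\{Y}={K,L,S,V}; candidates ⊆ {Z}.
size 0: {}; under {} Y still reaches {K,L,S,V,Z} ∋ K.
{Z}: Y⊥K given {Z} in G with Y→· removed — back-door holds.

Y→K: minimal back-door set {Z}.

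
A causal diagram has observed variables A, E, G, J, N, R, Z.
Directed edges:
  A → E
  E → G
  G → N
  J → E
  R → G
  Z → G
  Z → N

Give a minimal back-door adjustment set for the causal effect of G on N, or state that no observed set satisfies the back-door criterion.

G→N: minimal back-door set {Z}.

desc(G)\{G}={N}; candidates ⊆ {A,E,J,R,Z}.
size 0: {}; under {} G still reaches {A,E,J,N,R,Z} ∋ N.
{Z}: G⊥N given {Z} in G with G→· removed — back-door holds.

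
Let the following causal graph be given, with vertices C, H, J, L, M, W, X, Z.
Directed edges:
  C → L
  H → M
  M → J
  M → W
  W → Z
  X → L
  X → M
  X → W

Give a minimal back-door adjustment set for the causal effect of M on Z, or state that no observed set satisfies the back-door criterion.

desc(M)\{M}={J,W,Z}; candidates ⊆ {C,H,L,X}.
size 0: {}; under {} M still reaches {H,L,W,X,Z} ∋ Z.
{X}: M⊥Z given {X} in G with M→· removed — back-door holds.

M→Z: minimal back-door set {X}.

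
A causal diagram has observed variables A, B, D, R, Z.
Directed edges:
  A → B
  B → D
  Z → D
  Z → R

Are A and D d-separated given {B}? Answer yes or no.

Yes — A ⊥ D | {B}.

Bayes-Ball from A | {B} reaches ∅.
D ∉ reach(A|{B}) ⇒ A ⊥ D | {B}.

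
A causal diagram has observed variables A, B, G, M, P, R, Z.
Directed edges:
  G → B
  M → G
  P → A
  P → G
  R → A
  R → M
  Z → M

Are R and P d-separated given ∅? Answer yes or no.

Yes — R ⊥ P | ∅.

Bayes-Ball from R | ∅ reaches {A,B,G,M}.
P ∉ reach(R|∅) ⇒ R ⊥ P | ∅.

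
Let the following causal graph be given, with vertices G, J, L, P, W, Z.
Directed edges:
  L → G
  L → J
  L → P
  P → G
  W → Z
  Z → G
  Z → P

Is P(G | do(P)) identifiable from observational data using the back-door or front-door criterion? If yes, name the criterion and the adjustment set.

P(G|do(P)): backdoor, adjust for {L, Z}.

desc(P)\{P}={G}; candidates ⊆ {J,L,W,Z}.
size 0: {}; under {} P still reaches {G,J,L,W,Z} ∋ G.
size 1: {J}, {L}, {W} …(+1); under {J} P still reaches {G,L,W,Z} ∋ G.
{L,Z}: P⊥G given {L,Z} in G with P→· removed — back-door holds.
P(G|do(P)) = Σ_{L,Z} P(G|P,L,Z)·P(L,Z).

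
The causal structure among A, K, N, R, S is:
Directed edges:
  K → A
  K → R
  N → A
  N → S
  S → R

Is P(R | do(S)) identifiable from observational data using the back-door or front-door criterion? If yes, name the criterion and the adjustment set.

P(R|do(S)): backdoor, adjust for ∅.

desc(S)\{S}={R}; candidates ⊆ {A,K,N}.
∅: S⊥R given ∅ in G with S→· removed — back-door holds.
P(R|do(S)) = P(R|S) — no adjustment needed.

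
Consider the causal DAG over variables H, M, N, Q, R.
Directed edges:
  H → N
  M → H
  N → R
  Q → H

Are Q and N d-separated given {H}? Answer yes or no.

Bayes-Ball from Q | {H} reaches {M}.
N ∉ reach(Q|{H}) ⇒ Q ⊥ N | {H}.

Yes — Q ⊥ N | {H}.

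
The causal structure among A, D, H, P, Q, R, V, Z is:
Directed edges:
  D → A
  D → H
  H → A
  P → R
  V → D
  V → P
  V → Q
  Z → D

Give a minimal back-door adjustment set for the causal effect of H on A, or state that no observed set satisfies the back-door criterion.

desc(H)\{H}={A}; candidates ⊆ {D,P,Q,R,V,Z}.
size 0: {}; under {} H still reaches {A,D,P,Q,R,V,Z} ∋ A.
{D}: H⊥A given {D} in G with H→· removed — back-door holds.

H→A: minimal back-door set {D}.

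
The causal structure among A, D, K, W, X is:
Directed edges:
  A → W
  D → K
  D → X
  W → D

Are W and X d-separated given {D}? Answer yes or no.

Bayes-Ball from W | {D} reaches {A}.
X ∉ reach(W|{D}) ⇒ W ⊥ X | {D}.

Yes — W ⊥ X | {D}.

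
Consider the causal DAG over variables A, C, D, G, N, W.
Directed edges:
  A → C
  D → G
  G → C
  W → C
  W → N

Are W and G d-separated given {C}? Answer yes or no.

No — W and G are d-connected given {C}.

Bayes-Ball from W | {C} reaches {A,D,G,N}.
G ∈ reach(W|{C}) ⇒ W ⊥̸ G | {C}.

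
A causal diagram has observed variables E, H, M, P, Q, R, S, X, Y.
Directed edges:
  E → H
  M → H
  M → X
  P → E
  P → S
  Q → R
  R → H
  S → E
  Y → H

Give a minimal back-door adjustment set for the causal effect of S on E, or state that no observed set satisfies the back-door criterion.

desc(S)\{S}={E,H}; candidates ⊆ {M,P,Q,R,X,Y}.
size 0: {}; under {} S still reaches {E,H,P} ∋ E.
{P}: S⊥E given {P} in G with S→· removed — back-door holds.

S→E: minimal back-door set {P}.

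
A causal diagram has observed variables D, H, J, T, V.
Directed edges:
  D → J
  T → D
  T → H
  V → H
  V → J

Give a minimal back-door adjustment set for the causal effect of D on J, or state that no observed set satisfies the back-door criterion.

D→J: minimal back-door set ∅.

desc(D)\{D}={J}; candidates ⊆ {H,T,V}.
∅: D⊥J given ∅ in G with D→· removed — back-door holds.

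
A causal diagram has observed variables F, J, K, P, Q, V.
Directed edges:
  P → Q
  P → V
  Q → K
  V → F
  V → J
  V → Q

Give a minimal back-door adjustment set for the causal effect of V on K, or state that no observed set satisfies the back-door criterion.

desc(V)\{V}={F,J,K,Q}; candidates ⊆ {P}.
size 0: {}; under {} V still reaches {K,P,Q} ∋ K.
{P}: V⊥K given {P} in G with V→· removed — back-door holds.

V→K: minimal back-door set {P}.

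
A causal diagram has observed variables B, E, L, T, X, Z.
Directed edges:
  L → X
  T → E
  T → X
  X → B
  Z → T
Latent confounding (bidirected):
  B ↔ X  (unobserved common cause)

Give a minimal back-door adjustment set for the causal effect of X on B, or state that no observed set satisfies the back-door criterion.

X→B: no observed back-door set.

desc(X)\{X}={B}; candidates ⊆ {E,L,T,Z}.
X↔B: latent back-door arc(s) into X.
size 0: {}; under {} X still reaches {B,E,L,T,Z} ∋ B.
size 1: {E}, {L}, {T} …(+1); under {E} X still reaches {B,L,T,Z} ∋ B.
size 2: {E,L}, {E,T}, {E,Z} …(+3); under {E,L} X still reaches {B,T,Z} ∋ B.
X↔B cannot be blocked by any observed set — no back-door set.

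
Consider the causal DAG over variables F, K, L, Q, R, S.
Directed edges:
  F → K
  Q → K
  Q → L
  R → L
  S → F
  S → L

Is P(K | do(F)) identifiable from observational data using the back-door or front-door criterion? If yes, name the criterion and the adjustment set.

P(K|do(F)): backdoor, adjust for ∅.

desc(F)\{F}={K}; candidates ⊆ {L,Q,R,S}.
∅: F⊥K given ∅ in G with F→· removed — back-door holds.
P(K|do(F)) = P(K|F) — no adjustment needed.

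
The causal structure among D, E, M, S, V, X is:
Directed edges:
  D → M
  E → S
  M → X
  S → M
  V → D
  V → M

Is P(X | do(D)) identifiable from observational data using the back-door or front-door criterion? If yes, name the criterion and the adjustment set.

desc(D)\{D}={M,X}; candidates ⊆ {E,S,V}.
size 0: {}; under {} D still reaches {M,V,X} ∋ X.
{V}: D⊥X given {V} in G with D→· removed — back-door holds.
P(X|do(D)) = Σ_{V} P(X|D,V)·P(V).

P(X|do(D)): backdoor, adjust for {V}.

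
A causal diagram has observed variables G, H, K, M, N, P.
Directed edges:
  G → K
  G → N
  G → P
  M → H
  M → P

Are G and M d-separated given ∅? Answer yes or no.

Bayes-Ball from G | ∅ reaches {K,N,P}.
M ∉ reach(G|∅) ⇒ G ⊥ M | ∅.

Yes — G ⊥ M | ∅.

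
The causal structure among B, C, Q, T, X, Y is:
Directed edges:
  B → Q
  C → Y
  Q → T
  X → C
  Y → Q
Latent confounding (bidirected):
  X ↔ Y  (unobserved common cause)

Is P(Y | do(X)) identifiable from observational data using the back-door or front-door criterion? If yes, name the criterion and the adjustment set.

P(Y|do(X)): frontdoor, adjust for {C}.

desc(X)\{X}={C,Q,T,Y}; candidates ⊆ {B}.
X↔Y: latent back-door arc(s) into X.
size 0: {}; under {} X still reaches {Q,T,Y} ∋ Y.
size 1: {B}; under {B} X still reaches {Q,T,Y} ∋ Y.
X↔Y cannot be blocked by any observed set — no back-door set.
{C}: (i) intercepts every directed X→Y path; (ii) no back-door X→{C}; (iii) {X} blocks every back-door {C}→Y. Front-door holds.
P(Y|do(X)) = Σ_{C} P(C|X) Σ_{X'} P(Y|C,X')P(X').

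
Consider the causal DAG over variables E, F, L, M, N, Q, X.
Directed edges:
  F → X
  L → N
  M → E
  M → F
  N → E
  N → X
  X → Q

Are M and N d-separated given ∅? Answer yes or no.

Yes — M ⊥ N | ∅.

Bayes-Ball from M | ∅ reaches {E,F,Q,X}.
N ∉ reach(M|∅) ⇒ M ⊥ N | ∅.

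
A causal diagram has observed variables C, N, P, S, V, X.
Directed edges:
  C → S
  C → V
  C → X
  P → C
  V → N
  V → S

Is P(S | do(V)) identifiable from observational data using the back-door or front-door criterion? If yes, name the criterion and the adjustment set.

desc(V)\{V}={N,S}; candidates ⊆ {C,P,X}.
size 0: {}; under {} V still reaches {C,P,S,X} ∋ S.
{C}: V⊥S given {C} in G with V→· removed — back-door holds.
P(S|do(V)) = Σ_{C} P(S|V,C)·P(C).

P(S|do(V)): backdoor, adjust for {C}.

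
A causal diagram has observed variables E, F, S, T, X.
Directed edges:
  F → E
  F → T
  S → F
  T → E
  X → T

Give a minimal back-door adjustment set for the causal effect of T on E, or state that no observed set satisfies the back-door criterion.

T→E: minimal back-door set {F}.

desc(T)\{T}={E}; candidates ⊆ {F,S,X}.
size 0: {}; under {} T still reaches {E,F,S,X} ∋ E.
{F}: T⊥E given {F} in G with T→· removed — back-door holds.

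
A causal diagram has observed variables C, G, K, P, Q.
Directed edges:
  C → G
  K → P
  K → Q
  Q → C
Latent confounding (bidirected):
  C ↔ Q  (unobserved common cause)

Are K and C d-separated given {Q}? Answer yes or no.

No — K and C are d-connected given {Q}.

Bayes-Ball from K | {Q} reaches {C,G,P}.
C ∈ reach(K|{Q}) ⇒ K ⊥̸ C | {Q}.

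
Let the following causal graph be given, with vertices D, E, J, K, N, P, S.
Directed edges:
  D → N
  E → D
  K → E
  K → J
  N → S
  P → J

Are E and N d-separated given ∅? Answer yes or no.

Bayes-Ball from E | ∅ reaches {D,J,K,N,S}.
N ∈ reach(E|∅) ⇒ E ⊥̸ N | ∅.

No — E and N are d-connected given ∅.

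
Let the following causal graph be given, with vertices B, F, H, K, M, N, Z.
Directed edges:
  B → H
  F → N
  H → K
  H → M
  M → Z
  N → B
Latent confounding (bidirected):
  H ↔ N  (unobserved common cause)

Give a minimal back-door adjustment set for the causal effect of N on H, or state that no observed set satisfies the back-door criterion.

N→H: no observed back-door set.

desc(N)\{N}={B,H,K,M,Z}; candidates ⊆ {F}.
N↔H: latent back-door arc(s) into N.
size 0: {}; under {} N still reaches {F,H,K,M,Z} ∋ H.
size 1: {F}; under {F} N still reaches {H,K,M,Z} ∋ H.
N↔H cannot be blocked by any observed set — no back-door set.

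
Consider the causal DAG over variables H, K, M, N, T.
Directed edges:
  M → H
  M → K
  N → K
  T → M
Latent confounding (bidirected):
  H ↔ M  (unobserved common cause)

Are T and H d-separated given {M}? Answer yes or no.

Bayes-Ball from T | {M} reaches {H}.
H ∈ reach(T|{M}) ⇒ T ⊥̸ H | {M}.

No — T and H are d-connected given {M}.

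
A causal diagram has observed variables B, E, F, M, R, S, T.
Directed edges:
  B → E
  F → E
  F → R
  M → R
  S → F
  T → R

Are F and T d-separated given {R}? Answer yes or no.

No — F and T are d-connected given {R}.

Bayes-Ball from F | {R} reaches {E,M,S,T}.
T ∈ reach(F|{R}) ⇒ F ⊥̸ T | {R}.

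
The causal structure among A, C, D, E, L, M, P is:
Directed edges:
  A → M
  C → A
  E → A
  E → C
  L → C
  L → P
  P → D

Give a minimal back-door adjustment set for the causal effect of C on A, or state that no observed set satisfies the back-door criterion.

C→A: minimal back-door set {E}.

desc(C)\{C}={A,M}; candidates ⊆ {D,E,L,P}.
size 0: {}; under {} C still reaches {A,D,E,L,M,P} ∋ A.
{E}: C⊥A given {E} in G with C→· removed — back-door holds.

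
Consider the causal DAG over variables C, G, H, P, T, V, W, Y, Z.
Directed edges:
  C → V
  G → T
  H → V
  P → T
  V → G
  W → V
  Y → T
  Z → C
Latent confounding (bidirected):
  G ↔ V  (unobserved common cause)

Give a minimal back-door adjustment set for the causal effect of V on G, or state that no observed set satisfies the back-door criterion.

desc(V)\{V}={G,T}; candidates ⊆ {C,H,P,W,Y,Z}.
V↔G: latent back-door arc(s) into V.
size 0: {}; under {} V still reaches {C,G,H,T,W,Z} ∋ G.
size 1: {C}, {H}, {P} …(+3); under {C} V still reaches {G,H,T,W} ∋ G.
size 2: {C,H}, {C,P}, {C,W} …(+12); under {C,H} V still reaches {G,T,W} ∋ G.
V↔G cannot be blocked by any observed set — no back-door set.

V→G: no observed back-door set.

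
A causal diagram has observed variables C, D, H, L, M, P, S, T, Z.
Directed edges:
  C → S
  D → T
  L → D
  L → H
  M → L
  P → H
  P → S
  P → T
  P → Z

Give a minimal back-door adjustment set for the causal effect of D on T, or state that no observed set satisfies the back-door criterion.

D→T: minimal back-door set ∅.

desc(D)\{D}={T}; candidates ⊆ {C,H,L,M,P,S,Z}.
∅: D⊥T given ∅ in G with D→· removed — back-door holds.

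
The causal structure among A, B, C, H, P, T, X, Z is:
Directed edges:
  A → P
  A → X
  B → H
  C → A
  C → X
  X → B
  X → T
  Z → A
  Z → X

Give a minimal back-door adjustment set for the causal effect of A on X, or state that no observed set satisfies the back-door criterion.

A→X: minimal back-door set {C, Z}.

desc(A)\{A}={B,H,P,T,X}; candidates ⊆ {C,Z}.
size 0: {}; under {} A still reaches {B,C,H,T,X,Z} ∋ X.
size 1: {C}, {Z}; under {C} A still reaches {B,H,T,X,Z} ∋ X.
{C,Z}: A⊥X given {C,Z} in G with A→· removed — back-door holds.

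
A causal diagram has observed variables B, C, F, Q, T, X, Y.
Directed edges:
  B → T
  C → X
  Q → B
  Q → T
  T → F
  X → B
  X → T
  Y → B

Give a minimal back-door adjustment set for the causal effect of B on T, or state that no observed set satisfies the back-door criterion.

desc(B)\{B}={F,T}; candidates ⊆ {C,Q,X,Y}.
size 0: {}; under {} B still reaches {C,F,Q,T,X,Y} ∋ T.
size 1: {C}, {Q}, {X} …(+1); under {C} B still reaches {F,Q,T,X,Y} ∋ T.
{Q,X}: B⊥T given {Q,X} in G with B→· removed — back-door holds.

B→T: minimal back-door set {Q, X}.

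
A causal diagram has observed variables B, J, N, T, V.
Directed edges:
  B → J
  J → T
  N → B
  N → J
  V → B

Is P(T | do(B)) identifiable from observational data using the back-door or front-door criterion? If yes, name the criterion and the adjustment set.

P(T|do(B)): backdoor, adjust for {N}.

desc(B)\{B}={J,T}; candidates ⊆ {N,V}.
size 0: {}; under {} B still reaches {J,N,T,V} ∋ T.
{N}: B⊥T given {N} in G with B→· removed — back-door holds.
P(T|do(B)) = Σ_{N} P(T|B,N)·P(N).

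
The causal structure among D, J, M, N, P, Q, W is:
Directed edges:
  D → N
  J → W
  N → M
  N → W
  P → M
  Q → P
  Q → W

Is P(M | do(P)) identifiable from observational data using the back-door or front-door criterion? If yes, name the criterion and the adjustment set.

desc(P)\{P}={M}; candidates ⊆ {D,J,N,Q,W}.
∅: P⊥M given ∅ in G with P→· removed — back-door holds.
P(M|do(P)) = P(M|P) — no adjustment needed.

P(M|do(P)): backdoor, adjust for ∅.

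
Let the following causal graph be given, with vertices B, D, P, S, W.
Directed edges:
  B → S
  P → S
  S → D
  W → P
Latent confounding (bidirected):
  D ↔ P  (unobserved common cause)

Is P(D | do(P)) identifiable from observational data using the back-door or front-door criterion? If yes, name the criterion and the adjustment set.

P(D|do(P)): frontdoor, adjust for {S}.

desc(P)\{P}={D,S}; candidates ⊆ {B,W}.
P↔D: latent back-door arc(s) into P.
size 0: {}; under {} P still reaches {D,W} ∋ D.
size 1: {B}, {W}; under {B} P still reaches {D,W} ∋ D.
size 2: {B,W}; under {B,W} P still reaches {D} ∋ D.
P↔D cannot be blocked by any observed set — no back-door set.
{S}: (i) intercepts every directed P→D path; (ii) no back-door P→{S}; (iii) {P} blocks every back-door {S}→D. Front-door holds.
P(D|do(P)) = Σ_{S} P(S|P) Σ_{P'} P(D|S,P')P(P').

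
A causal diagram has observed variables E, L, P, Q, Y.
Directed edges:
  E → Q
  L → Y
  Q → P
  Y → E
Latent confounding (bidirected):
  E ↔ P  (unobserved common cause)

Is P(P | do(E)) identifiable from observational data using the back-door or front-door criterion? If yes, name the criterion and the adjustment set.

desc(E)\{E}={P,Q}; candidates ⊆ {L,Y}.
E↔P: latent back-door arc(s) into E.
size 0: {}; under {} E still reaches {L,P,Y} ∋ P.
size 1: {L}, {Y}; under {L} E still reaches {P,Y} ∋ P.
size 2: {L,Y}; under {L,Y} E still reaches {P} ∋ P.
E↔P cannot be blocked by any observed set — no back-door set.
{Q}: (i) intercepts every directed E→P path; (ii) no back-door E→{Q}; (iii) {E} blocks every back-door {Q}→P. Front-door holds.
P(P|do(E)) = Σ_{Q} P(Q|E) Σ_{E'} P(P|Q,E')P(E').

P(P|do(E)): frontdoor, adjust for {Q}.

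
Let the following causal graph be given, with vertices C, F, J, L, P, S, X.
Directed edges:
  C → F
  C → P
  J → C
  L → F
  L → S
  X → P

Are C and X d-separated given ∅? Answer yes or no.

Yes — C ⊥ X | ∅.

Bayes-Ball from C | ∅ reaches {F,J,P}.
X ∉ reach(C|∅) ⇒ C ⊥ X | ∅.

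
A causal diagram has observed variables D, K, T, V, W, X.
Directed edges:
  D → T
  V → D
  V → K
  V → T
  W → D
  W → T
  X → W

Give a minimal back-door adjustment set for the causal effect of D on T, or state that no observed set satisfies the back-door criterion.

desc(D)\{D}={T}; candidates ⊆ {K,V,W,X}.
size 0: {}; under {} D still reaches {K,T,V,W,X} ∋ T.
size 1: {K}, {V}, {W} …(+1); under {K} D still reaches {T,V,W,X} ∋ T.
{V,W}: D⊥T given {V,W} in G with D→· removed — back-door holds.

D→T: minimal back-door set {V, W}.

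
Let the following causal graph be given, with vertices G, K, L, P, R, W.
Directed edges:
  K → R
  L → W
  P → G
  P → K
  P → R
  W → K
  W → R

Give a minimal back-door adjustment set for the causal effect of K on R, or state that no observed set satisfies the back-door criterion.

K→R: minimal back-door set {P, W}.

desc(K)\{K}={R}; candidates ⊆ {G,L,P,W}.
size 0: {}; under {} K still reaches {G,L,P,R,W} ∋ R.
size 1: {G}, {L}, {P} …(+1); under {G} K still reaches {L,P,R,W} ∋ R.
{P,W}: K⊥R given {P,W} in G with K→· removed — back-door holds.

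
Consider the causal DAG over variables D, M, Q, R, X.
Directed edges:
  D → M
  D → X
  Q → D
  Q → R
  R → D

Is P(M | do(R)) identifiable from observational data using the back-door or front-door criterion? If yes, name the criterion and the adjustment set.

desc(R)\{R}={D,M,X}; candidates ⊆ {Q}.
size 0: {}; under {} R still reaches {D,M,Q,X} ∋ M.
{Q}: R⊥M given {Q} in G with R→· removed — back-door holds.
P(M|do(R)) = Σ_{Q} P(M|R,Q)·P(Q).

P(M|do(R)): backdoor, adjust for {Q}.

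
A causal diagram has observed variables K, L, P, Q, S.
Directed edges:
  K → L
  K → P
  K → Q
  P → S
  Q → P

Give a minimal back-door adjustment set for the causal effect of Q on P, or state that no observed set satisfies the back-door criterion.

desc(Q)\{Q}={P,S}; candidates ⊆ {K,L}.
size 0: {}; under {} Q still reaches {K,L,P,S} ∋ P.
{K}: Q⊥P given {K} in G with Q→· removed — back-door holds.

Q→P: minimal back-door set {K}.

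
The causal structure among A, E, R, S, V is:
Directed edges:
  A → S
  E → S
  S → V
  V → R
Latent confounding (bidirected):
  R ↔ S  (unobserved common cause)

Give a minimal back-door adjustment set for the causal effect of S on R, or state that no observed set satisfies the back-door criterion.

desc(S)\{S}={R,V}; candidates ⊆ {A,E}.
S↔R: latent back-door arc(s) into S.
size 0: {}; under {} S still reaches {A,E,R} ∋ R.
size 1: {A}, {E}; under {A} S still reaches {E,R} ∋ R.
size 2: {A,E}; under {A,E} S still reaches {R} ∋ R.
S↔R cannot be blocked by any observed set — no back-door set.

S→R: no observed back-door set.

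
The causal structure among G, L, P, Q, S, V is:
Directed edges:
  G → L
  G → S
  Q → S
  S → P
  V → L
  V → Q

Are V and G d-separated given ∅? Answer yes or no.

Yes — V ⊥ G | ∅.

Bayes-Ball from V | ∅ reaches {L,P,Q,S}.
G ∉ reach(V|∅) ⇒ V ⊥ G | ∅.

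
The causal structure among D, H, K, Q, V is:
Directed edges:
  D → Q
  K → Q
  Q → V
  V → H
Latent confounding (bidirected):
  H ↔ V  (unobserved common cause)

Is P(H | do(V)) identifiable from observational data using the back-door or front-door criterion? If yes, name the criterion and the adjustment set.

desc(V)\{V}={H}; candidates ⊆ {D,K,Q}.
V↔H: latent back-door arc(s) into V.
size 0: {}; under {} V still reaches {D,H,K,Q} ∋ H.
size 1: {D}, {K}, {Q}; under {D} V still reaches {H,K,Q} ∋ H.
size 2: {D,K}, {D,Q}, {K,Q}; under {D,K} V still reaches {H,Q} ∋ H.
V↔H cannot be blocked by any observed set — no back-door set.
No mediator lies on a directed V→…→H path.
Neither criterion identifies P(H|do(V)) in this graph.

P(H|do(V)): not identifiable (no BD/FD set).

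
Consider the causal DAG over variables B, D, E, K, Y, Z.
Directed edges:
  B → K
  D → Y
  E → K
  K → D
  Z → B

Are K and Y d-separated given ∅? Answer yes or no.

No — K and Y are d-connected given ∅.

Bayes-Ball from K | ∅ reaches {B,D,E,Y,Z}.
Y ∈ reach(K|∅) ⇒ K ⊥̸ Y | ∅.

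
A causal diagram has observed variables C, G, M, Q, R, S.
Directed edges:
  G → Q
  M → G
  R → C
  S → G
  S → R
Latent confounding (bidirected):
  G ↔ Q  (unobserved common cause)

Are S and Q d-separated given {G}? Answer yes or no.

Bayes-Ball from S | {G} reaches {C,M,Q,R}.
Q ∈ reach(S|{G}) ⇒ S ⊥̸ Q | {G}.

No — S and Q are d-connected given {G}.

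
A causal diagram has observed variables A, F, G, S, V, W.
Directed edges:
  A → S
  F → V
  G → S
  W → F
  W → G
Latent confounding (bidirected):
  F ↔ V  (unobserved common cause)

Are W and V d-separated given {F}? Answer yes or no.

Bayes-Ball from W | {F} reaches {G,S,V}.
V ∈ reach(W|{F}) ⇒ W ⊥̸ V | {F}.

No — W and V are d-connected given {F}.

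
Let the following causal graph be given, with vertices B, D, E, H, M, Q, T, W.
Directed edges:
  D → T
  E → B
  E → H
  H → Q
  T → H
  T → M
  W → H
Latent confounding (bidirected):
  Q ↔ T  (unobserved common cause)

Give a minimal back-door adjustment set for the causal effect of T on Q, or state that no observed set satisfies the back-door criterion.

desc(T)\{T}={H,M,Q}; candidates ⊆ {B,D,E,W}.
T↔Q: latent back-door arc(s) into T.
size 0: {}; under {} T still reaches {D,Q} ∋ Q.
size 1: {B}, {D}, {E} …(+1); under {B} T still reaches {D,Q} ∋ Q.
size 2: {B,D}, {B,E}, {B,W} …(+3); under {B,D} T still reaches {Q} ∋ Q.
T↔Q cannot be blocked by any observed set — no back-door set.

T→Q: no observed back-door set.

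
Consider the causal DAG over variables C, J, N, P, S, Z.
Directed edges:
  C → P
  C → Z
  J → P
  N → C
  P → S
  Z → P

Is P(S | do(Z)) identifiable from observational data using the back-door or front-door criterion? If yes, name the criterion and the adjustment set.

P(S|do(Z)): backdoor, adjust for {C}.

desc(Z)\{Z}={P,S}; candidates ⊆ {C,J,N}.
size 0: {}; under {} Z still reaches {C,N,P,S} ∋ S.
{C}: Z⊥S given {C} in G with Z→· removed — back-door holds.
P(S|do(Z)) = Σ_{C} P(S|Z,C)·P(C).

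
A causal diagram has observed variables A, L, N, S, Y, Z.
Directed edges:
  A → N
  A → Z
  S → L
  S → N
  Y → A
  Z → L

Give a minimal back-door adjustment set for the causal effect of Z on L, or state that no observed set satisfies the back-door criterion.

Z→L: minimal back-door set ∅.

desc(Z)\{Z}={L}; candidates ⊆ {A,N,S,Y}.
∅: Z⊥L given ∅ in G with Z→· removed — back-door holds.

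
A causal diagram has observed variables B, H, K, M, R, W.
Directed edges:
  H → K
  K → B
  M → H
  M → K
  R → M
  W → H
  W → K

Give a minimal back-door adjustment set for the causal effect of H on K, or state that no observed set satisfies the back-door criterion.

desc(H)\{H}={B,K}; candidates ⊆ {M,R,W}.
size 0: {}; under {} H still reaches {B,K,M,R,W} ∋ K.
size 1: {M}, {R}, {W}; under {M} H still reaches {B,K,W} ∋ K.
{M,W}: H⊥K given {M,W} in G with H→· removed — back-door holds.

H→K: minimal back-door set {M, W}.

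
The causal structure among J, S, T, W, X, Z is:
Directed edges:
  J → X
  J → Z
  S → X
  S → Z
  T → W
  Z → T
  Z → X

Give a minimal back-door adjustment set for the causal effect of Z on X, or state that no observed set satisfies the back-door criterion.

desc(Z)\{Z}={T,W,X}; candidates ⊆ {J,S}.
size 0: {}; under {} Z still reaches {J,S,X} ∋ X.
size 1: {J}, {S}; under {J} Z still reaches {S,X} ∋ X.
{J,S}: Z⊥X given {J,S} in G with Z→· removed — back-door holds.

Z→X: minimal back-door set {J, S}.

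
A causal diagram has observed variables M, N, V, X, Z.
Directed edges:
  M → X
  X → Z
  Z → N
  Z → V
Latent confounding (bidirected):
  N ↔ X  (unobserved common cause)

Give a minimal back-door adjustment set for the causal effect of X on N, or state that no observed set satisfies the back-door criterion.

X→N: no observed back-door set.

desc(X)\{X}={N,V,Z}; candidates ⊆ {M}.
X↔N: latent back-door arc(s) into X.
size 0: {}; under {} X still reaches {M,N} ∋ N.
size 1: {M}; under {M} X still reaches {N} ∋ N.
X↔N cannot be blocked by any observed set — no back-door set.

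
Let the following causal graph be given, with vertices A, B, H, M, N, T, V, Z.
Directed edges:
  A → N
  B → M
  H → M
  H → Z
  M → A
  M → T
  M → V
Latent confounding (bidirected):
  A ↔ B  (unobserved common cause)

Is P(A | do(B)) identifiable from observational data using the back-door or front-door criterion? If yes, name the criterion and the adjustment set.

desc(B)\{B}={A,M,N,T,V}; candidates ⊆ {H,Z}.
B↔A: latent back-door arc(s) into B.
size 0: {}; under {} B still reaches {A,N} ∋ A.
size 1: {H}, {Z}; under {H} B still reaches {A,N} ∋ A.
size 2: {H,Z}; under {H,Z} B still reaches {A,N} ∋ A.
B↔A cannot be blocked by any observed set — no back-door set.
{M}: (i) intercepts every directed B→A path; (ii) no back-door B→{M}; (iii) {B} blocks every back-door {M}→A. Front-door holds.
P(A|do(B)) = Σ_{M} P(M|B) Σ_{B'} P(A|M,B')P(B').

P(A|do(B)): frontdoor, adjust for {M}.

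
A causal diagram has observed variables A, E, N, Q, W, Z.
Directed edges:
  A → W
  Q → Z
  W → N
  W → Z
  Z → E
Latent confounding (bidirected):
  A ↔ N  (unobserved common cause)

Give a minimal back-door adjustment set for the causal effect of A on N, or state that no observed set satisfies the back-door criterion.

A→N: no observed back-door set.

desc(A)\{A}={E,N,W,Z}; candidates ⊆ {Q}.
A↔N: latent back-door arc(s) into A.
size 0: {}; under {} A still reaches {N} ∋ N.
size 1: {Q}; under {Q} A still reaches {N} ∋ N.
A↔N cannot be blocked by any observed set — no back-door set.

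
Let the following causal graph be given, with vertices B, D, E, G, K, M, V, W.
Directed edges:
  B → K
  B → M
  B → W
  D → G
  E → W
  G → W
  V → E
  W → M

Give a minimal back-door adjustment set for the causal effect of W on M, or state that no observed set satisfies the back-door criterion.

desc(W)\{W}={M}; candidates ⊆ {B,D,E,G,K,V}.
size 0: {}; under {} W still reaches {B,D,E,G,K,M,V} ∋ M.
{B}: W⊥M given {B} in G with W→· removed — back-door holds.

W→M: minimal back-door set {B}.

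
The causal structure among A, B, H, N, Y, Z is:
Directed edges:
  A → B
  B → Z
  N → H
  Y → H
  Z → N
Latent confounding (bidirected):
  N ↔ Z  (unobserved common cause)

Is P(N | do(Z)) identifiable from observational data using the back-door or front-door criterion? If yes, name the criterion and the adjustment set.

desc(Z)\{Z}={H,N}; candidates ⊆ {A,B,Y}.
Z↔N: latent back-door arc(s) into Z.
size 0: {}; under {} Z still reaches {A,B,H,N} ∋ N.
size 1: {A}, {B}, {Y}; under {A} Z still reaches {B,H,N} ∋ N.
size 2: {A,B}, {A,Y}, {B,Y}; under {A,B} Z still reaches {H,N} ∋ N.
Z↔N cannot be blocked by any observed set — no back-door set.
No mediator lies on a directed Z→…→N path.
Neither criterion identifies P(N|do(Z)) in this graph.

P(N|do(Z)): not identifiable (no BD/FD set).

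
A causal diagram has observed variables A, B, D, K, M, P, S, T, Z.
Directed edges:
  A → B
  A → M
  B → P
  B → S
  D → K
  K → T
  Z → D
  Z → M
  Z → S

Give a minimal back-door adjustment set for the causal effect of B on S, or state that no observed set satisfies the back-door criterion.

B→S: minimal back-door set ∅.

desc(B)\{B}={P,S}; candidates ⊆ {A,D,K,M,T,Z}.
∅: B⊥S given ∅ in G with B→· removed — back-door holds.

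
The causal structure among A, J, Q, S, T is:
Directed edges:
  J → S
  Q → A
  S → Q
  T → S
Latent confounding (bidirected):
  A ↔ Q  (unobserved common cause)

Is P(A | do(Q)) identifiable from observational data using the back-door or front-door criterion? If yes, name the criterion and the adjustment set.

P(A|do(Q)): not identifiable (no BD/FD set).

desc(Q)\{Q}={A}; candidates ⊆ {J,S,T}.
Q↔A: latent back-door arc(s) into Q.
size 0: {}; under {} Q still reaches {A,J,S,T} ∋ A.
size 1: {J}, {S}, {T}; under {J} Q still reaches {A,S,T} ∋ A.
size 2: {J,S}, {J,T}, {S,T}; under {J,S} Q still reaches {A} ∋ A.
Q↔A cannot be blocked by any observed set — no back-door set.
No mediator lies on a directed Q→…→A path.
Neither criterion identifies P(A|do(Q)) in this graph.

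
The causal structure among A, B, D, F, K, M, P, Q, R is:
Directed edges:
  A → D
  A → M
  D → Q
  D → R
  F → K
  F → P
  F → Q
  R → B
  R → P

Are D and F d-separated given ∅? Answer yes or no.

Yes — D ⊥ F | ∅.

Bayes-Ball from D | ∅ reaches {A,B,M,P,Q,R}.
F ∉ reach(D|∅) ⇒ D ⊥ F | ∅.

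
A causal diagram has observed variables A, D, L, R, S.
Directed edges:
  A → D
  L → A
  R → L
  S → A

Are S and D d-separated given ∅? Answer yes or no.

No — S and D are d-connected given ∅.

Bayes-Ball from S | ∅ reaches {A,D}.
D ∈ reach(S|∅) ⇒ S ⊥̸ D | ∅.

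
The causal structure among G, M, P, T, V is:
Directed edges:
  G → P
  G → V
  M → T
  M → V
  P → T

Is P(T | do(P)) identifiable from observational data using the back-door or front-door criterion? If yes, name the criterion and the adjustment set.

P(T|do(P)): backdoor, adjust for ∅.

desc(P)\{P}={T}; candidates ⊆ {G,M,V}.
∅: P⊥T given ∅ in G with P→· removed — back-door holds.
P(T|do(P)) = P(T|P) — no adjustment needed.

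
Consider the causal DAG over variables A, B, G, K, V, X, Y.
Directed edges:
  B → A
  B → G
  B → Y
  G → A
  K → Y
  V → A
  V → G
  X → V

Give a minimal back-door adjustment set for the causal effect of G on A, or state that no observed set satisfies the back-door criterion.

desc(G)\{G}={A}; candidates ⊆ {B,K,V,X,Y}.
size 0: {}; under {} G still reaches {A,B,V,X,Y} ∋ A.
size 1: {B}, {K}, {V} …(+2); under {B} G still reaches {A,V,X} ∋ A.
{B,V}: G⊥A given {B,V} in G with G→· removed — back-door holds.

G→A: minimal back-door set {B, V}.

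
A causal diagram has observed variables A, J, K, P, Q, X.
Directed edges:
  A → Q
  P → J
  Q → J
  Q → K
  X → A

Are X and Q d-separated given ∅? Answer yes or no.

Bayes-Ball from X | ∅ reaches {A,J,K,Q}.
Q ∈ reach(X|∅) ⇒ X ⊥̸ Q | ∅.

No — X and Q are d-connected given ∅.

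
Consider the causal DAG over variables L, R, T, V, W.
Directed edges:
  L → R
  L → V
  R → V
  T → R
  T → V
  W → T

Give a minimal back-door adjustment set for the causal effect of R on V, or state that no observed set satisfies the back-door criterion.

R→V: minimal back-door set {L, T}.

desc(R)\{R}={V}; candidates ⊆ {L,T,W}.
size 0: {}; under {} R still reaches {L,T,V,W} ∋ V.
size 1: {L}, {T}, {W}; under {L} R still reaches {T,V,W} ∋ V.
{L,T}: R⊥V given {L,T} in G with R→· removed — back-door holds.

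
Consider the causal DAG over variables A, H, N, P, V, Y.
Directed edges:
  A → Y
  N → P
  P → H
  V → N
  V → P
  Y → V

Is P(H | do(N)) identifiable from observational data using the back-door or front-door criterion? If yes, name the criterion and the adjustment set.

desc(N)\{N}={H,P}; candidates ⊆ {A,V,Y}.
size 0: {}; under {} N still reaches {A,H,P,V,Y} ∋ H.
{V}: N⊥H given {V} in G with N→· removed — back-door holds.
P(H|do(N)) = Σ_{V} P(H|N,V)·P(V).

P(H|do(N)): backdoor, adjust for {V}.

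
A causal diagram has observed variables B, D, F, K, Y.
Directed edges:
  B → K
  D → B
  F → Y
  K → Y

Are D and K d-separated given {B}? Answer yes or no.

Bayes-Ball from D | {B} reaches ∅.
K ∉ reach(D|{B}) ⇒ D ⊥ K | {B}.

Yes — D ⊥ K | {B}.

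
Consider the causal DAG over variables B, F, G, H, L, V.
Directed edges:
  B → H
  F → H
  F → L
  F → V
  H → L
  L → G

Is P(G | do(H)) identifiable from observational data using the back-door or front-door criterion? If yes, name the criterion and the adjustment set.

P(G|do(H)): backdoor, adjust for {F}.

desc(H)\{H}={G,L}; candidates ⊆ {B,F,V}.
size 0: {}; under {} H still reaches {B,F,G,L,V} ∋ G.
{F}: H⊥G given {F} in G with H→· removed — back-door holds.
P(G|do(H)) = Σ_{F} P(G|H,F)·P(F).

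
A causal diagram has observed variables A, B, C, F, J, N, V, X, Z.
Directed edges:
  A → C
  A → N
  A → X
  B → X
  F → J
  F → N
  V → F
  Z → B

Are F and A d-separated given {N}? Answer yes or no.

Bayes-Ball from F | {N} reaches {A,C,J,V,X}.
A ∈ reach(F|{N}) ⇒ F ⊥̸ A | {N}.

No — F and A are d-connected given {N}.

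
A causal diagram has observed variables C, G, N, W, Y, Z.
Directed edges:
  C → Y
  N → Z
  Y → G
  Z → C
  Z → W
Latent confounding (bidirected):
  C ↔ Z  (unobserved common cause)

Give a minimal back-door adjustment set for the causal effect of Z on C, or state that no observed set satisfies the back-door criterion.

desc(Z)\{Z}={C,G,W,Y}; candidates ⊆ {N}.
Z↔C: latent back-door arc(s) into Z.
size 0: {}; under {} Z still reaches {C,G,N,Y} ∋ C.
size 1: {N}; under {N} Z still reaches {C,G,Y} ∋ C.
Z↔C cannot be blocked by any observed set — no back-door set.

Z→C: no observed back-door set.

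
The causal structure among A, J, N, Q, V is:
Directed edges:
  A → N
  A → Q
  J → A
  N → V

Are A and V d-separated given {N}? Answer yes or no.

Bayes-Ball from A | {N} reaches {J,Q}.
V ∉ reach(A|{N}) ⇒ A ⊥ V | {N}.

Yes — A ⊥ V | {N}.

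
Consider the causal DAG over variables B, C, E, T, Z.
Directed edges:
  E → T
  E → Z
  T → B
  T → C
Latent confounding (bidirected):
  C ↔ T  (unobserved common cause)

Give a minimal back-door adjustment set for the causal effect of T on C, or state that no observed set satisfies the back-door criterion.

T→C: no observed back-door set.

desc(T)\{T}={B,C}; candidates ⊆ {E,Z}.
T↔C: latent back-door arc(s) into T.
size 0: {}; under {} T still reaches {C,E,Z} ∋ C.
size 1: {E}, {Z}; under {E} T still reaches {C} ∋ C.
size 2: {E,Z}; under {E,Z} T still reaches {C} ∋ C.
T↔C cannot be blocked by any observed set — no back-door set.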